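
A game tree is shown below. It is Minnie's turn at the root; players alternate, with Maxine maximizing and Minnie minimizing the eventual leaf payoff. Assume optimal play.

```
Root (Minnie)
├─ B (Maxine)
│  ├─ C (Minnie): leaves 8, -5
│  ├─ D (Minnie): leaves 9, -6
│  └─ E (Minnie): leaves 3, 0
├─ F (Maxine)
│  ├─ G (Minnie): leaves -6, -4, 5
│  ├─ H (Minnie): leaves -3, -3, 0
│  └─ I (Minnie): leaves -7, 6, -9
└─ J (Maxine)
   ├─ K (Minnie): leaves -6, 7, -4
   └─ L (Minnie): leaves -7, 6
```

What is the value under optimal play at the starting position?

-6

C (Minnie): min(8, -5) = -5
D (Minnie): min(9, -6) = -6
E (Minnie): min(3, 0) = 0
B (Maxine): max(-5, -6, 0) = 0
G (Minnie): min(-6, -4, 5) = -6
H (Minnie): min(-3, -3, 0) = -3
I (Minnie): min(-7, 6, -9) = -9
F (Maxine): max(-6, -3, -9) = -3
K (Minnie): min(-6, 7, -4) = -6
L (Minnie): min(-7, 6) = -7
J (Maxine): max(-6, -7) = -6
Root (Minnie): min(0, -3, -6) = -6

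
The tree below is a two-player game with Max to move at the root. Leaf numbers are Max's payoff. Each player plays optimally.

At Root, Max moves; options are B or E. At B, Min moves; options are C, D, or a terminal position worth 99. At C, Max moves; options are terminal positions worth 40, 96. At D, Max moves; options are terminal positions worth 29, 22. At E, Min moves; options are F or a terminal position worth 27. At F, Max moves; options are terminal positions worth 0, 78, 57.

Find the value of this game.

C (Max): max(40, 96) = 96
D (Max): max(29, 22) = 29
B (Min): min(96, 29, 99) = 29
F (Max): max(0, 78, 57) = 78
E (Min): min(78, 27) = 27
Root (Max): max(29, 27) = 29

29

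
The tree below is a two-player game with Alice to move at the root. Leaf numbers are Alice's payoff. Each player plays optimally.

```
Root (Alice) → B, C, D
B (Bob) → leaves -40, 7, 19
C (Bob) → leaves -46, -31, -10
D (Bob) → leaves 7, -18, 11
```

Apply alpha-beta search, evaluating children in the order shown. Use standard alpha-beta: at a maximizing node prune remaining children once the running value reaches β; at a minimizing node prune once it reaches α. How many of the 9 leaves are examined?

B [α=-∞,β=+∞]: v=-40
C [α=-40,β=+∞]: v=-46 after child 1 ≤ α → α-cutoff, skip 2
D [α=-40,β=+∞]: v=-18
Root [α=-∞,β=+∞]: v=-18
Leaves evaluated: 7 of 9.

7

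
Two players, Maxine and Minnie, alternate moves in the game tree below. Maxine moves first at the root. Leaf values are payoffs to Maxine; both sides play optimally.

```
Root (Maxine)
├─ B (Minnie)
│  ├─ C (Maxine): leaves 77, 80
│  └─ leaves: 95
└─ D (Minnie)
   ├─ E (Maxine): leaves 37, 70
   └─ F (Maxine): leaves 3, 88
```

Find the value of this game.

C (Maxine): max(77, 80) = 80
B (Minnie): min(80, 95) = 80
E (Maxine): max(37, 70) = 70
F (Maxine): max(3, 88) = 88
D (Minnie): min(70, 88) = 70
Root (Maxine): max(80, 70) = 80

80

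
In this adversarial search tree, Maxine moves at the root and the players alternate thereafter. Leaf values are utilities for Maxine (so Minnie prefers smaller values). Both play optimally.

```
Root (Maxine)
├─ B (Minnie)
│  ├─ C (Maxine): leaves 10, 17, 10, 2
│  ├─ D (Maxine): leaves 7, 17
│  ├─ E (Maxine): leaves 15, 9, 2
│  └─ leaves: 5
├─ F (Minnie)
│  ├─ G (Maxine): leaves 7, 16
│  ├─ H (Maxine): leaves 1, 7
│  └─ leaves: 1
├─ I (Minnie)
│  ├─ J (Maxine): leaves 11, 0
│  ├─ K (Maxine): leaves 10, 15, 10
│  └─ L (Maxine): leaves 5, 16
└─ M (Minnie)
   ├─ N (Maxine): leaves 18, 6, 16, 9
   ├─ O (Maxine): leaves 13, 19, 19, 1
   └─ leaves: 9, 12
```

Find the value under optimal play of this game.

C (Maxine): max(10, 17, 10, 2) = 17
D (Maxine): max(7, 17) = 17
E (Maxine): max(15, 9, 2) = 15
B (Minnie): min(17, 17, 15, 5) = 5
G (Maxine): max(7, 16) = 16
H (Maxine): max(1, 7) = 7
F (Minnie): min(16, 7, 1) = 1
J (Maxine): max(11, 0) = 11
K (Maxine): max(10, 15, 10) = 15
L (Maxine): max(5, 16) = 16
I (Minnie): min(11, 15, 16) = 11
N (Maxine): max(18, 6, 16, 9) = 18
O (Maxine): max(13, 19, 19, 1) = 19
M (Minnie): min(18, 19, 9, 12) = 9
Root (Maxine): max(5, 1, 11, 9) = 11

11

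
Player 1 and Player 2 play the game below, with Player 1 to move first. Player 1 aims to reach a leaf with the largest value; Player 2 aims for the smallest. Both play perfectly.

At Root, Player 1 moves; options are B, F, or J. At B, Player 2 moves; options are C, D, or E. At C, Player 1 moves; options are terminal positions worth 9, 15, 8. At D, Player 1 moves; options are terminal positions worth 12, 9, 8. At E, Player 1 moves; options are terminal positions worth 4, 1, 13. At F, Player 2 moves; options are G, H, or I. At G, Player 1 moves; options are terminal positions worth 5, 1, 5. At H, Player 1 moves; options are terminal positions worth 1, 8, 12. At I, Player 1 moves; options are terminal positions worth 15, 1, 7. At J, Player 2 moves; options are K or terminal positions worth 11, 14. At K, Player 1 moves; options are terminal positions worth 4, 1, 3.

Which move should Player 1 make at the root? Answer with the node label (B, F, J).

C (Player 1): max(9, 15, 8) = 15
D (Player 1): max(12, 9, 8) = 12
E (Player 1): max(4, 1, 13) = 13
B (Player 2): min(15, 12, 13) = 12
G (Player 1): max(5, 1, 5) = 5
H (Player 1): max(1, 8, 12) = 12
I (Player 1): max(15, 1, 7) = 15
F (Player 2): min(5, 12, 15) = 5
K (Player 1): max(4, 1, 3) = 4
J (Player 2): min(4, 11, 14) = 4
Root (Player 1): max(12, 5, 4) = 12
Player 1 picks the child with the highest value: B (value 12).

B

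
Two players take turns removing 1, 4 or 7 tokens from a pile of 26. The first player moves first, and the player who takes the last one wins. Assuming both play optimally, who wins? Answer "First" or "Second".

Second

Mark each pile size as W (mover wins) or L (mover loses):
i:   0  1  2  3  4  5  6  7  8  9 10 11 12 13 14 15 16 17 18 19 20 21 22 23 24 25 26
     L  W  L  W  W  L  W  W  L  W  L  W  W  L  W  W  L  W  L  W  W  L  W  W  L  W  L
Position 26 is L, so the second player wins.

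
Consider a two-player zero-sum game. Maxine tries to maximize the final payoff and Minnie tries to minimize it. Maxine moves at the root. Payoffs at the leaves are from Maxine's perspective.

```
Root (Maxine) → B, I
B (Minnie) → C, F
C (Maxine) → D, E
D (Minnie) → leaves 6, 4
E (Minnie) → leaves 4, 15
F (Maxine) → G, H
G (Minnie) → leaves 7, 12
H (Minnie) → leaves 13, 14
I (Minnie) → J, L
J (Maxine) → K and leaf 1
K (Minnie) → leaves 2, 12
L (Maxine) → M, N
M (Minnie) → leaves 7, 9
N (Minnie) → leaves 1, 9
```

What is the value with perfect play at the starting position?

D (Minnie): min(6, 4) = 4
E (Minnie): min(4, 15) = 4
C (Maxine): max(4, 4) = 4
G (Minnie): min(7, 12) = 7
H (Minnie): min(13, 14) = 13
F (Maxine): max(7, 13) = 13
B (Minnie): min(4, 13) = 4
K (Minnie): min(2, 12) = 2
J (Maxine): max(2, 1) = 2
M (Minnie): min(7, 9) = 7
N (Minnie): min(1, 9) = 1
L (Maxine): max(7, 1) = 7
I (Minnie): min(2, 7) = 2
Root (Maxine): max(4, 2) = 4

4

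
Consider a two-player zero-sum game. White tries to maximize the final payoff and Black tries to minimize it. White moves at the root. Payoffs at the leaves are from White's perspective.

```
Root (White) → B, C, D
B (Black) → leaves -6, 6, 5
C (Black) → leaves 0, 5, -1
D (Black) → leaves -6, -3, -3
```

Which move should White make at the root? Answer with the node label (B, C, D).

B (Black): min(-6, 6, 5) = -6
C (Black): min(0, 5, -1) = -1
D (Black): min(-6, -3, -3) = -6
Root (White): max(-6, -1, -6) = -1
White picks the child with the highest value: C (value -1).

C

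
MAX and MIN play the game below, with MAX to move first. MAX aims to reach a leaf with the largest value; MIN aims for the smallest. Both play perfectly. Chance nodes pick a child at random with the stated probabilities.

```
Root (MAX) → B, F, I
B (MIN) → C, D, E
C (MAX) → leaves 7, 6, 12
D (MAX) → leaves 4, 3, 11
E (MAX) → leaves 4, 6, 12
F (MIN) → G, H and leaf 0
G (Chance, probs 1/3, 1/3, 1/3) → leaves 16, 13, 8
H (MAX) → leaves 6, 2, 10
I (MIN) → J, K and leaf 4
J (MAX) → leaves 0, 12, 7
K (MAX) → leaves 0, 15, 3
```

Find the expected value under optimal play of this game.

11

C (MAX): max(7, 6, 12) = 12
D (MAX): max(4, 3, 11) = 11
E (MAX): max(4, 6, 12) = 12
B (MIN): min(12, 11, 12) = 11
G (Chance): 1/3·16 + 1/3·13 + 1/3·8 = 12.33
H (MAX): max(6, 2, 10) = 10
F (MIN): min(12.33, 10, 0) = 0
J (MAX): max(0, 12, 7) = 12
K (MAX): max(0, 15, 3) = 15
I (MIN): min(12, 15, 4) = 4
Root (MAX): max(11, 0, 4) = 11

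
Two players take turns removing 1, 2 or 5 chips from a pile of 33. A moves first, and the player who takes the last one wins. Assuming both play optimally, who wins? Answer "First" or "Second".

Positions where the player to move wins (W) vs loses (L):
i:   0  1  2  3  4  5  6  7  8  9 10 11 12 13 14 15 16 17 18 19 20 21 22 23 24 25 26 27 28 29 30 31 32 33
     L  W  W  L  W  W  L  W  W  L  W  W  L  W  W  L  W  W  L  W  W  L  W  W  L  W  W  L  W  W  L  W  W  L
Position 33 is L, so the second player wins.

Second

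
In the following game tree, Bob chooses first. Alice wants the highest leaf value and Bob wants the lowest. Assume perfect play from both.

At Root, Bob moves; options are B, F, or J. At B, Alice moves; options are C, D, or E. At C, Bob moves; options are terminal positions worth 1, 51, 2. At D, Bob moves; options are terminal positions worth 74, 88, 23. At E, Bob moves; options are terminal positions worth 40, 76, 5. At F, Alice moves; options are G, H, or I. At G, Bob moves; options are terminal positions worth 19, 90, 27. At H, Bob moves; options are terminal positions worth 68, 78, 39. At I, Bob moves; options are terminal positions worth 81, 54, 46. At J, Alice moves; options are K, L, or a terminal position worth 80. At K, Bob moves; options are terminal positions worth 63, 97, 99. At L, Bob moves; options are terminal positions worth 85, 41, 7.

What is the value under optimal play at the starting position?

C (Bob): min(1, 51, 2) = 1
D (Bob): min(74, 88, 23) = 23
E (Bob): min(40, 76, 5) = 5
B (Alice): max(1, 23, 5) = 23
G (Bob): min(19, 90, 27) = 19
H (Bob): min(68, 78, 39) = 39
I (Bob): min(81, 54, 46) = 46
F (Alice): max(19, 39, 46) = 46
K (Bob): min(63, 97, 99) = 63
L (Bob): min(85, 41, 7) = 7
J (Alice): max(63, 7, 80) = 80
Root (Bob): min(23, 46, 80) = 23

23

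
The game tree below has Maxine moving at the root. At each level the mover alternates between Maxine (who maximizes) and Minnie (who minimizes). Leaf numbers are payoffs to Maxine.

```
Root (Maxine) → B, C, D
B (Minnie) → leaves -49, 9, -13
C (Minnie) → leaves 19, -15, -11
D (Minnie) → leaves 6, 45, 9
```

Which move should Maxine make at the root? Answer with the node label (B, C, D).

D

B (Minnie): min(-49, 9, -13) = -49
C (Minnie): min(19, -15, -11) = -15
D (Minnie): min(6, 45, 9) = 6
Root (Maxine): max(-49, -15, 6) = 6
Maxine picks the child with the highest value: D (value 6).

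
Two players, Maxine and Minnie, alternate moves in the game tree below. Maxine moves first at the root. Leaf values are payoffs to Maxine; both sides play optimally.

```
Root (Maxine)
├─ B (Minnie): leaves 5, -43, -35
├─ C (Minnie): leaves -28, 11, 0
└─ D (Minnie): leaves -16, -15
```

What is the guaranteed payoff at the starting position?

-16

B (Minnie): min(5, -43, -35) = -43
C (Minnie): min(-28, 11, 0) = -28
D (Minnie): min(-16, -15) = -16
Root (Maxine): max(-43, -28, -16) = -16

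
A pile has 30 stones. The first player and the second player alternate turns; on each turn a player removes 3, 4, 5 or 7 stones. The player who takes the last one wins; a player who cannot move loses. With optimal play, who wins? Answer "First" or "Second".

Compute winning (W) and losing (L) positions by backward induction:
i:   0  1  2  3  4  5  6  7  8  9 10 11 12 13 14 15 16 17 18 19 20 21 22 23 24 25 26 27 28 29 30
     L  L  L  W  W  W  W  W  W  W  L  L  L  W  W  W  W  W  W  W  L  L  L  W  W  W  W  W  W  W  L
Position 30 is L, so the second player wins.

Second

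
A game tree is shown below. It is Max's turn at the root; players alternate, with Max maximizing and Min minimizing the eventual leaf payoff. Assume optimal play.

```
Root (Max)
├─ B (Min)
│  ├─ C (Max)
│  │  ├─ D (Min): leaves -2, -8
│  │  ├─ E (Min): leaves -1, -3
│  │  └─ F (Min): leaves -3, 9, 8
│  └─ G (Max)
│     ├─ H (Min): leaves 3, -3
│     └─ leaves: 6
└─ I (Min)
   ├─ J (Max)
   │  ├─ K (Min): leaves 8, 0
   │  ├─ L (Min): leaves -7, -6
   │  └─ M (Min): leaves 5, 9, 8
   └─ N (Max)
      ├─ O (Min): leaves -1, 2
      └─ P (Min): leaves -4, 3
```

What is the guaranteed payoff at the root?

-1

D (Min): min(-2, -8) = -8
E (Min): min(-1, -3) = -3
F (Min): min(-3, 9, 8) = -3
C (Max): max(-8, -3, -3) = -3
H (Min): min(3, -3) = -3
G (Max): max(-3, 6) = 6
B (Min): min(-3, 6) = -3
K (Min): min(8, 0) = 0
L (Min): min(-7, -6) = -7
M (Min): min(5, 9, 8) = 5
J (Max): max(0, -7, 5) = 5
O (Min): min(-1, 2) = -1
P (Min): min(-4, 3) = -4
N (Max): max(-1, -4) = -1
I (Min): min(5, -1) = -1
Root (Max): max(-3, -1) = -1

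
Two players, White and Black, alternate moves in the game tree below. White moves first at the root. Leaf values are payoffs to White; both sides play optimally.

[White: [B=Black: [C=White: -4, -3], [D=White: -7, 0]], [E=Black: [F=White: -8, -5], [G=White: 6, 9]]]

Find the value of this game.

-3

C (White): max(-4, -3) = -3
D (White): max(-7, 0) = 0
B (Black): min(-3, 0) = -3
F (White): max(-8, -5) = -5
G (White): max(6, 9) = 9
E (Black): min(-5, 9) = -5
Root (White): max(-3, -5) = -3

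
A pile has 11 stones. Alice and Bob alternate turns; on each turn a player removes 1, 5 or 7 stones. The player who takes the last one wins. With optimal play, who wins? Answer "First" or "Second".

Positions where the player to move wins (W) vs loses (L):
i:   0  1  2  3  4  5  6  7  8  9 10 11
     L  W  L  W  L  W  L  W  L  W  L  W
Position 11 is W, so the first player wins.

First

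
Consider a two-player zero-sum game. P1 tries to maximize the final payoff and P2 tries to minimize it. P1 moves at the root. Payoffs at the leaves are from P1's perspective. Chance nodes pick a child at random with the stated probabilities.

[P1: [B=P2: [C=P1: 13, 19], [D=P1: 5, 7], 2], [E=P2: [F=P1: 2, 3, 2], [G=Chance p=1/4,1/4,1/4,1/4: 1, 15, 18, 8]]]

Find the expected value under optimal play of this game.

C (P1): max(13, 19) = 19
D (P1): max(5, 7) = 7
B (P2): min(19, 7, 2) = 2
F (P1): max(2, 3, 2) = 3
G (Chance): 1/4·1 + 1/4·15 + 1/4·18 + 1/4·8 = 10.5
E (P2): min(3, 10.5) = 3
Root (P1): max(2, 3) = 3

3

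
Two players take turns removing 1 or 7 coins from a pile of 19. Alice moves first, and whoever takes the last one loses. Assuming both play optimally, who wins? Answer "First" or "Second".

Second

W/L table (W = player to move can force a win):
i:   0  1  2  3  4  5  6  7  8  9 10 11 12 13 14 15 16 17 18 19
     W  L  W  L  W  L  W  L  W  L  W  L  W  L  W  L  W  L  W  L
Position 19 is L, so the second player wins.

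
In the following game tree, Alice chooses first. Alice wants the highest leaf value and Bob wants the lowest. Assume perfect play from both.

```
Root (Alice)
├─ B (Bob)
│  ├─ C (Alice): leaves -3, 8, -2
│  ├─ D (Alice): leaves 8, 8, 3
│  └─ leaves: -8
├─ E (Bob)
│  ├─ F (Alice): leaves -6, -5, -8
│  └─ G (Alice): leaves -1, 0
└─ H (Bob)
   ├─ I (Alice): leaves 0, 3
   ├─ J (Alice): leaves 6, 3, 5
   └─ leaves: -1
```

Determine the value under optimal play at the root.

C (Alice): max(-3, 8, -2) = 8
D (Alice): max(8, 8, 3) = 8
B (Bob): min(8, 8, -8) = -8
F (Alice): max(-6, -5, -8) = -5
G (Alice): max(-1, 0) = 0
E (Bob): min(-5, 0) = -5
I (Alice): max(0, 3) = 3
J (Alice): max(6, 3, 5) = 6
H (Bob): min(3, 6, -1) = -1
Root (Alice): max(-8, -5, -1) = -1

-1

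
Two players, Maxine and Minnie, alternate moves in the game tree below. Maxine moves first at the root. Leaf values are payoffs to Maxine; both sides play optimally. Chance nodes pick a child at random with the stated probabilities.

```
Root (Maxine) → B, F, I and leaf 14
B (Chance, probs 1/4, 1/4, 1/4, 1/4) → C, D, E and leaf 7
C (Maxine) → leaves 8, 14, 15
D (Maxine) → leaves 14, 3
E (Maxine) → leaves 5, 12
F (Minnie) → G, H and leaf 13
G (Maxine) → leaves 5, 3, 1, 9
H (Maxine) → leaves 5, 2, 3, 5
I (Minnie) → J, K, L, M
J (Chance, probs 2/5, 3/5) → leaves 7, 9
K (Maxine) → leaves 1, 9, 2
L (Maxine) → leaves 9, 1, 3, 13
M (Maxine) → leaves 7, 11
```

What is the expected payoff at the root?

14

C (Maxine): max(8, 14, 15) = 15
D (Maxine): max(14, 3) = 14
E (Maxine): max(5, 12) = 12
B (Chance): 1/4·15 + 1/4·14 + 1/4·12 + 1/4·7 = 12
G (Maxine): max(5, 3, 1, 9) = 9
H (Maxine): max(5, 2, 3, 5) = 5
F (Minnie): min(9, 5, 13) = 5
J (Chance): 2/5·7 + 3/5·9 = 8.2
K (Maxine): max(1, 9, 2) = 9
L (Maxine): max(9, 1, 3, 13) = 13
M (Maxine): max(7, 11) = 11
I (Minnie): min(8.2, 9, 13, 11) = 8.2
Root (Maxine): max(12, 5, 8.2, 14) = 14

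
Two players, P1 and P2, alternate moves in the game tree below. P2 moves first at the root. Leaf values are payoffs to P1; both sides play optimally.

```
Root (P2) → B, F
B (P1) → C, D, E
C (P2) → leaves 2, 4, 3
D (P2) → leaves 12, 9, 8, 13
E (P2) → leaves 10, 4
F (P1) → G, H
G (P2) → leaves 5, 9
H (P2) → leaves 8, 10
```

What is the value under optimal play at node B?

8

C: min(2, 4, 3) = 2
D: min(12, 9, 8, 13) = 8
E: min(10, 4) = 4
B: max(2, 8, 4) = 8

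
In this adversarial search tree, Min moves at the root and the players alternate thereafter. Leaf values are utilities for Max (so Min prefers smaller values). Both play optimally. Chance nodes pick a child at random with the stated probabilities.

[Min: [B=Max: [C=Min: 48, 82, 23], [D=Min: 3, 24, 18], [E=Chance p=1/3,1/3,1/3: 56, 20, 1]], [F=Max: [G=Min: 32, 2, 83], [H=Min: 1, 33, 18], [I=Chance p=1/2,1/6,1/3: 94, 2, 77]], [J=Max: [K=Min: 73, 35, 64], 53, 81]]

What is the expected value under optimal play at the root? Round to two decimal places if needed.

25.67

C (Min): min(48, 82, 23) = 23
D (Min): min(3, 24, 18) = 3
E (Chance): 1/3·56 + 1/3·20 + 1/3·1 = 25.67
B (Max): max(23, 3, 25.67) = 25.67
G (Min): min(32, 2, 83) = 2
H (Min): min(1, 33, 18) = 1
I (Chance): 1/2·94 + 1/6·2 + 1/3·77 = 73
F (Max): max(2, 1, 73) = 73
K (Min): min(73, 35, 64) = 35
J (Max): max(35, 53, 81) = 81
Root (Min): min(25.67, 73, 81) = 25.67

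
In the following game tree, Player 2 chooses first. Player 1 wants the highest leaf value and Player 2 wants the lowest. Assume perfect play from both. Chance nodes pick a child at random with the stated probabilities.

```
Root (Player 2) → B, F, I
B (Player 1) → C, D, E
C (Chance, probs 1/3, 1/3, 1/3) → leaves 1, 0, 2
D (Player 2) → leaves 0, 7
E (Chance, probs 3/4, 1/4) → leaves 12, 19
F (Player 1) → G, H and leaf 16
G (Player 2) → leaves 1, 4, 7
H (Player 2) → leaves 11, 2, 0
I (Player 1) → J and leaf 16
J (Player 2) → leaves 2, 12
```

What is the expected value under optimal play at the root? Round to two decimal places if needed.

C (Chance): 1/3·1 + 1/3·0 + 1/3·2 = 1
D (Player 2): min(0, 7) = 0
E (Chance): 3/4·12 + 1/4·19 = 13.75
B (Player 1): max(1, 0, 13.75) = 13.75
G (Player 2): min(1, 4, 7) = 1
H (Player 2): min(11, 2, 0) = 0
F (Player 1): max(1, 0, 16) = 16
J (Player 2): min(2, 12) = 2
I (Player 1): max(2, 16) = 16
Root (Player 2): min(13.75, 16, 16) = 13.75

13.75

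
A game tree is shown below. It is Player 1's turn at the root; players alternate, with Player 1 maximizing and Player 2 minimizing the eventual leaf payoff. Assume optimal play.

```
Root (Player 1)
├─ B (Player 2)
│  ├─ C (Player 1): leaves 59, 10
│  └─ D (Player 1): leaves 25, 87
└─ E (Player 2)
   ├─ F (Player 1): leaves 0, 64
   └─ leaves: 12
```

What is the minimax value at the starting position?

C (Player 1): max(59, 10) = 59
D (Player 1): max(25, 87) = 87
B (Player 2): min(59, 87) = 59
F (Player 1): max(0, 64) = 64
E (Player 2): min(64, 12) = 12
Root (Player 1): max(59, 12) = 59

59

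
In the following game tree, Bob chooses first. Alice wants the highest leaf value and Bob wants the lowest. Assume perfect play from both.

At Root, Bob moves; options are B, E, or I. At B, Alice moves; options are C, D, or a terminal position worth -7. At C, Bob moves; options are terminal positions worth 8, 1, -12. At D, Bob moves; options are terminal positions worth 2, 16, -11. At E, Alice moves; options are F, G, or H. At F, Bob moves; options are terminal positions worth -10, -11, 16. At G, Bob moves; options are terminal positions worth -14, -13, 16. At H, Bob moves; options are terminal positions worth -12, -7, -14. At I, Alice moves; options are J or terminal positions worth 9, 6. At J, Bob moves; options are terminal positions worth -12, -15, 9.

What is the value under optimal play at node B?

C: min(8, 1, -12) = -12
D: min(2, 16, -11) = -11
B: max(-12, -11, -7) = -7

-7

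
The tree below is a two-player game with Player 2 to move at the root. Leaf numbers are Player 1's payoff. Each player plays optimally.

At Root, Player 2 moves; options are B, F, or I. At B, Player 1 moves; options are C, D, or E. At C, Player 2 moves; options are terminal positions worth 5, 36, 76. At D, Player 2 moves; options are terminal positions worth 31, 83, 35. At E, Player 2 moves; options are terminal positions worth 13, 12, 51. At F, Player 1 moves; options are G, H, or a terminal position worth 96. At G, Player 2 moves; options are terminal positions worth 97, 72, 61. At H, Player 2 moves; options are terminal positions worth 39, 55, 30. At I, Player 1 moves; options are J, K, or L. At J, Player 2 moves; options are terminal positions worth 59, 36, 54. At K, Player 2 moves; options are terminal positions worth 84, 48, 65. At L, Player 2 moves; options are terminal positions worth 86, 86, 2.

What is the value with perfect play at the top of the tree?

31

C (Player 2): min(5, 36, 76) = 5
D (Player 2): min(31, 83, 35) = 31
E (Player 2): min(13, 12, 51) = 12
B (Player 1): max(5, 31, 12) = 31
G (Player 2): min(97, 72, 61) = 61
H (Player 2): min(39, 55, 30) = 30
F (Player 1): max(61, 30, 96) = 96
J (Player 2): min(59, 36, 54) = 36
K (Player 2): min(84, 48, 65) = 48
L (Player 2): min(86, 86, 2) = 2
I (Player 1): max(36, 48, 2) = 48
Root (Player 2): min(31, 96, 48) = 31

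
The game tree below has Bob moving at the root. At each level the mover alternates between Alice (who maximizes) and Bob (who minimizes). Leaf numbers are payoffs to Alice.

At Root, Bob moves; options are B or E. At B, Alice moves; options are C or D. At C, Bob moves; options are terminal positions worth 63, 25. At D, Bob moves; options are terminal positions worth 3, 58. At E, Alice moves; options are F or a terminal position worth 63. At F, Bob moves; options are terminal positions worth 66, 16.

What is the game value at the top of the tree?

25

C (Bob): min(63, 25) = 25
D (Bob): min(3, 58) = 3
B (Alice): max(25, 3) = 25
F (Bob): min(66, 16) = 16
E (Alice): max(16, 63) = 63
Root (Bob): min(25, 63) = 25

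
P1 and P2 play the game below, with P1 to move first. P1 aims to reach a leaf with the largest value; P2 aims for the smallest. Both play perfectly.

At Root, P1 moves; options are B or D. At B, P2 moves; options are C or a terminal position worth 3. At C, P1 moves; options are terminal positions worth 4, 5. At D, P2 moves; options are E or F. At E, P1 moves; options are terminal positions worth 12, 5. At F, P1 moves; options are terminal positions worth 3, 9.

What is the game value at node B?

C: max(4, 5) = 5
B: min(5, 3) = 3

3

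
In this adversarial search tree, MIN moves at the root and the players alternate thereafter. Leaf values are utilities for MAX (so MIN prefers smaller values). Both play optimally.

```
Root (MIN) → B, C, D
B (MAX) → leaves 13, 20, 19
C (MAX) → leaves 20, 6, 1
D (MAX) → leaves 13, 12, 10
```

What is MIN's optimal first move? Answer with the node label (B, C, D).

D

B (MAX): max(13, 20, 19) = 20
C (MAX): max(20, 6, 1) = 20
D (MAX): max(13, 12, 10) = 13
Root (MIN): min(20, 20, 13) = 13
MIN picks the child with the lowest value: D (value 13).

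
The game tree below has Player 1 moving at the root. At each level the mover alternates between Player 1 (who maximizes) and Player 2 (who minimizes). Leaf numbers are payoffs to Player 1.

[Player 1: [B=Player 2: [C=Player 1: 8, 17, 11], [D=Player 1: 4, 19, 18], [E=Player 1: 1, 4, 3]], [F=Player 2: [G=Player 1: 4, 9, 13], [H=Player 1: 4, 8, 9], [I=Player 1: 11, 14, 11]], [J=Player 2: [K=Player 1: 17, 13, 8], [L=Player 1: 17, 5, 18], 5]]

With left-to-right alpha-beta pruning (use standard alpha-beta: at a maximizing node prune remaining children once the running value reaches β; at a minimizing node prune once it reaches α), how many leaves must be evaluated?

20

C [α=-∞,β=+∞]: v=17
D [α=-∞,β=17]: v=19 after child 2 ≥ β → β-cutoff, skip 1
E [α=-∞,β=17]: v=4
B [α=-∞,β=+∞]: v=4
G [α=4,β=+∞]: v=13
H [α=4,β=13]: v=9
I [α=4,β=9]: v=11 after child 1 ≥ β → β-cutoff, skip 2
F [α=4,β=+∞]: v=9
K [α=9,β=+∞]: v=17
L [α=9,β=17]: v=17 after child 1 ≥ β → β-cutoff, skip 2
J [α=9,β=+∞]: v=5
Root [α=-∞,β=+∞]: v=9
Leaves evaluated: 20 of 25.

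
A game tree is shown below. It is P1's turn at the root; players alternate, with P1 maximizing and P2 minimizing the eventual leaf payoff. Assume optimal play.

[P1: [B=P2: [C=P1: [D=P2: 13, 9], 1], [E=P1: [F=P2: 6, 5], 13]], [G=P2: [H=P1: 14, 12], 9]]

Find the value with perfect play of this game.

9

D (P2): min(13, 9) = 9
C (P1): max(9, 1) = 9
F (P2): min(6, 5) = 5
E (P1): max(5, 13) = 13
B (P2): min(9, 13) = 9
H (P1): max(14, 12) = 14
G (P2): min(14, 9) = 9
Root (P1): max(9, 9) = 9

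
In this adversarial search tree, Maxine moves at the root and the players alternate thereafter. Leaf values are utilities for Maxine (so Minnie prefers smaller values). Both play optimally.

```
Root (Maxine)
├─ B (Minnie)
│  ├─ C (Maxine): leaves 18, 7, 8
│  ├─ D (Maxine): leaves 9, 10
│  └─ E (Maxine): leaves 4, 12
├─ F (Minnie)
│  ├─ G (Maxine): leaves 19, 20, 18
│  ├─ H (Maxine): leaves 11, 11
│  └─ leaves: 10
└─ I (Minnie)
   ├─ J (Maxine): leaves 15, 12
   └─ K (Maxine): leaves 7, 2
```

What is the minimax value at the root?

10

C (Maxine): max(18, 7, 8) = 18
D (Maxine): max(9, 10) = 10
E (Maxine): max(4, 12) = 12
B (Minnie): min(18, 10, 12) = 10
G (Maxine): max(19, 20, 18) = 20
H (Maxine): max(11, 11) = 11
F (Minnie): min(20, 11, 10) = 10
J (Maxine): max(15, 12) = 15
K (Maxine): max(7, 2) = 7
I (Minnie): min(15, 7) = 7
Root (Maxine): max(10, 10, 7) = 10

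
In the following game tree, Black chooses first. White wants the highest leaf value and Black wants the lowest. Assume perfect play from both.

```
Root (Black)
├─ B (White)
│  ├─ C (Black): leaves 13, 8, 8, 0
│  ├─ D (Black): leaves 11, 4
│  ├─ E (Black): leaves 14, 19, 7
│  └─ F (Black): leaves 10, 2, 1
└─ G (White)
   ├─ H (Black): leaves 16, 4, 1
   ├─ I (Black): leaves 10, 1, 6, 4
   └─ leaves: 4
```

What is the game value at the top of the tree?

C (Black): min(13, 8, 8, 0) = 0
D (Black): min(11, 4) = 4
E (Black): min(14, 19, 7) = 7
F (Black): min(10, 2, 1) = 1
B (White): max(0, 4, 7, 1) = 7
H (Black): min(16, 4, 1) = 1
I (Black): min(10, 1, 6, 4) = 1
G (White): max(1, 1, 4) = 4
Root (Black): min(7, 4) = 4

4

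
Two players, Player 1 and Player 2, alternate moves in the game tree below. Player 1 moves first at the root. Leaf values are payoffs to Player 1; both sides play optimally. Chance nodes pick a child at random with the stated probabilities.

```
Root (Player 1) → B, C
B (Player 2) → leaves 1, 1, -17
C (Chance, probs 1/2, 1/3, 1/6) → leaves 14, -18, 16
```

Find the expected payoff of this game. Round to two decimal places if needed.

B (Player 2): min(1, 1, -17) = -17
C (Chance): 1/2·14 + 1/3·-18 + 1/6·16 = 3.67
Root (Player 1): max(-17, 3.67) = 3.67

3.67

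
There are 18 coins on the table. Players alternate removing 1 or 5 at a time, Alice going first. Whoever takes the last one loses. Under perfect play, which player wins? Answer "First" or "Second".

First

Mark each pile size as W (mover wins) or L (mover loses):
i:   0  1  2  3  4  5  6  7  8  9 10 11 12 13 14 15 16 17 18
     W  L  W  L  W  L  W  L  W  L  W  L  W  L  W  L  W  L  W
Position 18 is W, so the first player wins.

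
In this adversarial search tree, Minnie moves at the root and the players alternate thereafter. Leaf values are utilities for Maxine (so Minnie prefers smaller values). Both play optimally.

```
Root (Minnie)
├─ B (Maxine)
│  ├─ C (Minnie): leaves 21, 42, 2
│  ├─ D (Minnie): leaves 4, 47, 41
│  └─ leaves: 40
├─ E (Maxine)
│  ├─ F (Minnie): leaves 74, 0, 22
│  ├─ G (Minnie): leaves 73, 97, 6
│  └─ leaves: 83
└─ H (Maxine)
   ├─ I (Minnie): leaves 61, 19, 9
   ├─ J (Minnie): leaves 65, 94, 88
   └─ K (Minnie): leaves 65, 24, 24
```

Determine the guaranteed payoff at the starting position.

C (Minnie): min(21, 42, 2) = 2
D (Minnie): min(4, 47, 41) = 4
B (Maxine): max(2, 4, 40) = 40
F (Minnie): min(74, 0, 22) = 0
G (Minnie): min(73, 97, 6) = 6
E (Maxine): max(0, 6, 83) = 83
I (Minnie): min(61, 19, 9) = 9
J (Minnie): min(65, 94, 88) = 65
K (Minnie): min(65, 24, 24) = 24
H (Maxine): max(9, 65, 24) = 65
Root (Minnie): min(40, 83, 65) = 40

40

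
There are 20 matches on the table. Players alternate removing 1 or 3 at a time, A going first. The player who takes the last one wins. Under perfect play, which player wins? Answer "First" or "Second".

Mark each pile size as W (mover wins) or L (mover loses):
i:   0  1  2  3  4  5  6  7  8  9 10 11 12 13 14 15 16 17 18 19 20
     L  W  L  W  L  W  L  W  L  W  L  W  L  W  L  W  L  W  L  W  L
Position 20 is L, so the second player wins.

Second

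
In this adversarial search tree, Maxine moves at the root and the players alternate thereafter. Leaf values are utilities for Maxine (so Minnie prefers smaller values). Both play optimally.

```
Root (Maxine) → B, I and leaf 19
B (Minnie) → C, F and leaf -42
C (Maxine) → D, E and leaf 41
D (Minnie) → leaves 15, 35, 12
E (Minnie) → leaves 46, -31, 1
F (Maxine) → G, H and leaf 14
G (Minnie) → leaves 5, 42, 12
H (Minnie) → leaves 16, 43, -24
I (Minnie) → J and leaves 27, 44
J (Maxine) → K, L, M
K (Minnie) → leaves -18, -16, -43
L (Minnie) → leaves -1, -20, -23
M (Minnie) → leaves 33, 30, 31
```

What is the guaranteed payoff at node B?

D: min(15, 35, 12) = 12
E: min(46, -31, 1) = -31
C: max(12, -31, 41) = 41
G: min(5, 42, 12) = 5
H: min(16, 43, -24) = -24
F: max(5, -24, 14) = 14
B: min(41, 14, -42) = -42

-42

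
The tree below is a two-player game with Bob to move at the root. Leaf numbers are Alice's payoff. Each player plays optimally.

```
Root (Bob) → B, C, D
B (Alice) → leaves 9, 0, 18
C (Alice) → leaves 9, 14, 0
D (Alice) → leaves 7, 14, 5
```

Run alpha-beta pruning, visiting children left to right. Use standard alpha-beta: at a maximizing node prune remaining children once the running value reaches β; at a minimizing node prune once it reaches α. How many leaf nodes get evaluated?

8

B [α=-∞,β=+∞]: v=18
C [α=-∞,β=18]: v=14
D [α=-∞,β=14]: v=14 after child 2 ≥ β → β-cutoff, skip 1
Root [α=-∞,β=+∞]: v=14
Leaves evaluated: 8 of 9.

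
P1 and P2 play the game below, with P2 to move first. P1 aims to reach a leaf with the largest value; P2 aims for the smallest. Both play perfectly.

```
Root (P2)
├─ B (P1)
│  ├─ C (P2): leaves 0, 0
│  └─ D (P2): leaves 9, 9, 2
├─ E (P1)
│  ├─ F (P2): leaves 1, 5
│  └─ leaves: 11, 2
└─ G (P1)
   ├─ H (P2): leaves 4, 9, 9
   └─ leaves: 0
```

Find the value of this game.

2

C (P2): min(0, 0) = 0
D (P2): min(9, 9, 2) = 2
B (P1): max(0, 2) = 2
F (P2): min(1, 5) = 1
E (P1): max(1, 11, 2) = 11
H (P2): min(4, 9, 9) = 4
G (P1): max(4, 0) = 4
Root (P2): min(2, 11, 4) = 2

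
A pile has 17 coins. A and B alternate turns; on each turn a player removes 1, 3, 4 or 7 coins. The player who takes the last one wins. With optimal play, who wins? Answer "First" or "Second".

First

W/L table (W = player to move can force a win):
i:   0  1  2  3  4  5  6  7  8  9 10 11 12 13 14 15 16 17
     L  W  L  W  W  W  W  W  L  W  L  W  W  W  W  W  L  W
Position 17 is W, so the first player wins.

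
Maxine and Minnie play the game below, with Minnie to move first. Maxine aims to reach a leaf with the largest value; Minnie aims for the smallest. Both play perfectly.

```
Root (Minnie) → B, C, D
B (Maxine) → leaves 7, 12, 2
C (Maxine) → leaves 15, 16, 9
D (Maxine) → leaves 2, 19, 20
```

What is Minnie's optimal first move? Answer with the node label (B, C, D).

B (Maxine): max(7, 12, 2) = 12
C (Maxine): max(15, 16, 9) = 16
D (Maxine): max(2, 19, 20) = 20
Root (Minnie): min(12, 16, 20) = 12
Minnie picks the child with the lowest value: B (value 12).

B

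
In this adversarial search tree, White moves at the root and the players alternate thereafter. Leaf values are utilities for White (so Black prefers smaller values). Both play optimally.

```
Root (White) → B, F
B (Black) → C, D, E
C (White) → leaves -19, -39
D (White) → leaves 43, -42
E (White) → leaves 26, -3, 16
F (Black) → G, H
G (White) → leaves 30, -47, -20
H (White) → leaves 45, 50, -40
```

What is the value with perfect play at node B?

C: max(-19, -39) = -19
D: max(43, -42) = 43
E: max(26, -3, 16) = 26
B: min(-19, 43, 26) = -19

-19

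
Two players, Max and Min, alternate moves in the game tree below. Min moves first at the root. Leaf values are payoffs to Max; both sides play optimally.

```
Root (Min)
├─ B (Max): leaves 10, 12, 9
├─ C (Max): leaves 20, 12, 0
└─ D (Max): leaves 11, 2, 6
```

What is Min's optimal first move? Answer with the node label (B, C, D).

B (Max): max(10, 12, 9) = 12
C (Max): max(20, 12, 0) = 20
D (Max): max(11, 2, 6) = 11
Root (Min): min(12, 20, 11) = 11
Min picks the child with the lowest value: D (value 11).

D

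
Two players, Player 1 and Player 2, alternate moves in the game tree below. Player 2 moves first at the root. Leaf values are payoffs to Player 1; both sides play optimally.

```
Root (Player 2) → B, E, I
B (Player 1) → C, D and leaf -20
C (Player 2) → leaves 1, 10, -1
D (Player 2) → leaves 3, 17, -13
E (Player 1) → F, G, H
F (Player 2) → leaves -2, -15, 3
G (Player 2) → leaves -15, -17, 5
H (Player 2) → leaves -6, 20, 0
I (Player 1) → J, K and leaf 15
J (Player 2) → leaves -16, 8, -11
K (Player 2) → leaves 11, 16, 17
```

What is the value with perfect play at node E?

F: min(-2, -15, 3) = -15
G: min(-15, -17, 5) = -17
H: min(-6, 20, 0) = -6
E: max(-15, -17, -6) = -6

-6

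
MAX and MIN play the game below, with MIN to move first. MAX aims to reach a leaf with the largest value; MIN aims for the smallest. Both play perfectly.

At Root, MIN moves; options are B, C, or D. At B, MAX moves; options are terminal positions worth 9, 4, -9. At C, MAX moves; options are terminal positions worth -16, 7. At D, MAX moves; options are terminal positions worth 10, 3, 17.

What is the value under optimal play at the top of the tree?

B (MAX): max(9, 4, -9) = 9
C (MAX): max(-16, 7) = 7
D (MAX): max(10, 3, 17) = 17
Root (MIN): min(9, 7, 17) = 7

7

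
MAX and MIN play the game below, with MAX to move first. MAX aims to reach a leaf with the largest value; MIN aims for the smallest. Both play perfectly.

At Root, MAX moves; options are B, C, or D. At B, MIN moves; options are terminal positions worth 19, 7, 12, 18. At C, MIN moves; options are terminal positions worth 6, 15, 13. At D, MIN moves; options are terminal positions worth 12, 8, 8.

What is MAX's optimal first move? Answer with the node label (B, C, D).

B (MIN): min(19, 7, 12, 18) = 7
C (MIN): min(6, 15, 13) = 6
D (MIN): min(12, 8, 8) = 8
Root (MAX): max(7, 6, 8) = 8
MAX picks the child with the highest value: D (value 8).

D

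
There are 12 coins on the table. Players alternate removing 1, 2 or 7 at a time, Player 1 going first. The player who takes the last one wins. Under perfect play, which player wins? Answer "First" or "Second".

i:   0  1  2  3  4  5  6  7  8  9 10 11 12
     L  W  W  L  W  W  L  W  W  L  W  W  L
Position 12 is L, so the second player wins.

Second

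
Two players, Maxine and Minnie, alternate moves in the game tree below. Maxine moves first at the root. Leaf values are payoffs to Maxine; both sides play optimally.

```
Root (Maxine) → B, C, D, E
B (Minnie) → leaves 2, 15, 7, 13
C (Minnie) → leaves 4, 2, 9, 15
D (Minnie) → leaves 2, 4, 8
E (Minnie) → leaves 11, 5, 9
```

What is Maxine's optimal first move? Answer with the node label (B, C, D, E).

B (Minnie): min(2, 15, 7, 13) = 2
C (Minnie): min(4, 2, 9, 15) = 2
D (Minnie): min(2, 4, 8) = 2
E (Minnie): min(11, 5, 9) = 5
Root (Maxine): max(2, 2, 2, 5) = 5
Maxine picks the child with the highest value: E (value 5).

E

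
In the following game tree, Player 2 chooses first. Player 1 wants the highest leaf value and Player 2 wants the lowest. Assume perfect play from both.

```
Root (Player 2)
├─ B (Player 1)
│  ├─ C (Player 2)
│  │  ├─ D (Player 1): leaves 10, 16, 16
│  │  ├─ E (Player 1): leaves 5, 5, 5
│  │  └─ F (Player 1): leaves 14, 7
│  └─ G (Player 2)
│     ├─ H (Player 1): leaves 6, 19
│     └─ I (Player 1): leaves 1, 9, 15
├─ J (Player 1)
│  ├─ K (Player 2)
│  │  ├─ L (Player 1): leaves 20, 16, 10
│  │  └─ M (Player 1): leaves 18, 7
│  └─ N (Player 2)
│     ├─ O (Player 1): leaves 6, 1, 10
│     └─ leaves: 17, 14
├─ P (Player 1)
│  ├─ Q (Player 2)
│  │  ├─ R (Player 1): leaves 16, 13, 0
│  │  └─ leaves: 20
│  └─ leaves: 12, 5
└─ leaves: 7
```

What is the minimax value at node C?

D: max(10, 16, 16) = 16
E: max(5, 5, 5) = 5
F: max(14, 7) = 14
C: min(16, 5, 14) = 5

5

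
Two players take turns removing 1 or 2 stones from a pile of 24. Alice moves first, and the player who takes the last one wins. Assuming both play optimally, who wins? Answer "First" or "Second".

Second

Compute winning (W) and losing (L) positions by backward induction:
i:   0  1  2  3  4  5  6  7  8  9 10 11 12 13 14 15 16 17 18 19 20 21 22 23 24
     L  W  W  L  W  W  L  W  W  L  W  W  L  W  W  L  W  W  L  W  W  L  W  W  L
Position 24 is L, so the second player wins.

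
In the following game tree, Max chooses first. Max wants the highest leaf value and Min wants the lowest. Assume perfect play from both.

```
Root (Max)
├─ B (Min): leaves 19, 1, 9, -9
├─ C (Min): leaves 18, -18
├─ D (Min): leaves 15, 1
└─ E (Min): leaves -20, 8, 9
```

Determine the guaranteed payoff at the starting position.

B (Min): min(19, 1, 9, -9) = -9
C (Min): min(18, -18) = -18
D (Min): min(15, 1) = 1
E (Min): min(-20, 8, 9) = -20
Root (Max): max(-9, -18, 1, -20) = 1

1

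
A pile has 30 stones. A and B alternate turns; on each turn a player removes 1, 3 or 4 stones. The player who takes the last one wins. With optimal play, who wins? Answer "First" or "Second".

Second

Positions where the player to move wins (W) vs loses (L):
i:   0  1  2  3  4  5  6  7  8  9 10 11 12 13 14 15 16 17 18 19 20 21 22 23 24 25 26 27 28 29 30
     L  W  L  W  W  W  W  L  W  L  W  W  W  W  L  W  L  W  W  W  W  L  W  L  W  W  W  W  L  W  L
Position 30 is L, so the second player wins.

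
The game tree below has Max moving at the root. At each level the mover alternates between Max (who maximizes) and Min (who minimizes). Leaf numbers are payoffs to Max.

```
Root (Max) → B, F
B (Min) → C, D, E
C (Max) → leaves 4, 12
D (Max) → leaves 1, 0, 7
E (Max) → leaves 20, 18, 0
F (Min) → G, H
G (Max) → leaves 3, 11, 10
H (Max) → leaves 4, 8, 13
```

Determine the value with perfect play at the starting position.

11

C (Max): max(4, 12) = 12
D (Max): max(1, 0, 7) = 7
E (Max): max(20, 18, 0) = 20
B (Min): min(12, 7, 20) = 7
G (Max): max(3, 11, 10) = 11
H (Max): max(4, 8, 13) = 13
F (Min): min(11, 13) = 11
Root (Max): max(7, 11) = 11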